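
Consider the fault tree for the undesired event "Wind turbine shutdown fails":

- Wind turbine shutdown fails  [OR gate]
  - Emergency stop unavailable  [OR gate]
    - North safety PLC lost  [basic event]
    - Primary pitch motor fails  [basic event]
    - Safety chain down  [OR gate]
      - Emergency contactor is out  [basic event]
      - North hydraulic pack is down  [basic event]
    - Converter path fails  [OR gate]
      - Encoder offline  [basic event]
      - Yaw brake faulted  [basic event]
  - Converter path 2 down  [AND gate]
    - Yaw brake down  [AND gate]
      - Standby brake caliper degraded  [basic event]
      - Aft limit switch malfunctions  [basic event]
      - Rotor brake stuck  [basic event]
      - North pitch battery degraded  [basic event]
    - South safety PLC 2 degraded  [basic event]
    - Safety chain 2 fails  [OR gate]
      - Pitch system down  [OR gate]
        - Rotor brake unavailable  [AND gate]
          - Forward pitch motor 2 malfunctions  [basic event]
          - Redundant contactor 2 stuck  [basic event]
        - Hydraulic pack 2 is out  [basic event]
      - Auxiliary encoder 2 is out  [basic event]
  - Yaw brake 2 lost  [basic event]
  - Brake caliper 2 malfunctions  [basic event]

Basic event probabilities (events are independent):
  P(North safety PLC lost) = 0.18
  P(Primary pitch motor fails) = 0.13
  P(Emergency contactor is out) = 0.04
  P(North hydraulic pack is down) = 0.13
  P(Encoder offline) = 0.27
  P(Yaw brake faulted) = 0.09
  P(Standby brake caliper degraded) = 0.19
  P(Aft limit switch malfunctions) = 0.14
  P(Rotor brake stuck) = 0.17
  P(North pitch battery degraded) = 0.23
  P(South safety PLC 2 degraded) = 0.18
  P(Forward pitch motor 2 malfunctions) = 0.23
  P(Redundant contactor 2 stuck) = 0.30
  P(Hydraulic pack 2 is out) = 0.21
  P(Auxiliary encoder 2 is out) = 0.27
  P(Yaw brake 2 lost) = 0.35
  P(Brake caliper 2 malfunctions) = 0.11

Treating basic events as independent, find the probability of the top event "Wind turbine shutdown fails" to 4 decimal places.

0.7710

P(Safety chain down) [OR] = 1 − (1−0.04) × (1−0.13) = 0.164800
P(Converter path fails) [OR] = 1 − (1−0.27) × (1−0.09) = 0.335700
P(Emergency stop unavailable) [OR] = 1 − (1−0.18) × (1−0.13) × (1−0.164800) × (1−0.335700) = 0.604189
P(Yaw brake down) [AND] = 0.19 × 0.14 × 0.17 × 0.23 = 0.001040
P(Rotor brake unavailable) [AND] = 0.23 × 0.30 = 0.069000
P(Pitch system down) [OR] = 1 − (1−0.069000) × (1−0.21) = 0.264510
P(Safety chain 2 fails) [OR] = 1 − (1−0.264510) × (1−0.27) = 0.463092
P(Converter path 2 down) [AND] = 0.001040 × 0.18 × 0.463092 = 0.000087
P(Wind turbine shutdown fails) [OR] = 1 − (1−0.604189) × (1−0.000087) × (1−0.35) × (1−0.11) = 0.771043
Rounded to 4 decimal places: P(Wind turbine shutdown fails) ≈ 0.7710.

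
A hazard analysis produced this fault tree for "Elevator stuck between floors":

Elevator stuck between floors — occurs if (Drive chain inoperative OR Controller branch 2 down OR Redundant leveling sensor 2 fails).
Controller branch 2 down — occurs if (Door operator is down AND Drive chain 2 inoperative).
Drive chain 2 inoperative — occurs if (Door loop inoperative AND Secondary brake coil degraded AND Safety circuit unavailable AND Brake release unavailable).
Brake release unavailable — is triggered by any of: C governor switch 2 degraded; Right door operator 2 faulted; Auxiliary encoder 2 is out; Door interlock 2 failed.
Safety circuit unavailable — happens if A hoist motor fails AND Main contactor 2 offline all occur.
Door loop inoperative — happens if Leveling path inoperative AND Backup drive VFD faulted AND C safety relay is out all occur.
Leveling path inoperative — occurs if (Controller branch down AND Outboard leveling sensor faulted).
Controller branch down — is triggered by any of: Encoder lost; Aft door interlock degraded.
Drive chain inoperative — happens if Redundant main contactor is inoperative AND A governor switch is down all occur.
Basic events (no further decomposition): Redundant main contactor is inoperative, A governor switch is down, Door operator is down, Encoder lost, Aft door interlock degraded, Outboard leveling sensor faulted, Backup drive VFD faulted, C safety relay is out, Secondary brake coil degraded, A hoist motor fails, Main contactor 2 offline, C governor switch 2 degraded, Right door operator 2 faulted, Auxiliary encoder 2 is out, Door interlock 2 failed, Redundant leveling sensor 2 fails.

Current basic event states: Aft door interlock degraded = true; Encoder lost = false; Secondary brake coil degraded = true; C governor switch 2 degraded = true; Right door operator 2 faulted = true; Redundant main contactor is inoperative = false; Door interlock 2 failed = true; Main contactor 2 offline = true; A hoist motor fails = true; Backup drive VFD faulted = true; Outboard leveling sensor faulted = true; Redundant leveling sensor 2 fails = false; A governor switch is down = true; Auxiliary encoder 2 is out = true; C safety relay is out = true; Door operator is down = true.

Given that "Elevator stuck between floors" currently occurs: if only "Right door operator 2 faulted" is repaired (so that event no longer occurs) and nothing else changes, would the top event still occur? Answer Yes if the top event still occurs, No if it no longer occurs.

Counterfactual: set "Right door operator 2 faulted" to not occurred.
Drive chain inoperative [AND]: Redundant main contactor is inoperative=not, A governor switch is down=occurs → not all inputs occur → does not occur.
Controller branch down [OR]: Encoder lost=not, Aft door interlock degraded=occurs → at least one input occurs → occurs.
Leveling path inoperative [AND]: Controller branch down=occurs, Outboard leveling sensor faulted=occurs → all inputs occur → occurs.
Door loop inoperative [AND]: Leveling path inoperative=occurs, Backup drive VFD faulted=occurs, C safety relay is out=occurs → all inputs occur → occurs.
Safety circuit unavailable [AND]: A hoist motor fails=occurs, Main contactor 2 offline=occurs → all inputs occur → occurs.
Brake release unavailable [OR]: C governor switch 2 degraded=occurs, Right door operator 2 faulted=not, Auxiliary encoder 2 is out=occurs, Door interlock 2 failed=occurs → at least one input occurs → occurs.
Drive chain 2 inoperative [AND]: Door loop inoperative=occurs, Secondary brake coil degraded=occurs, Safety circuit unavailable=occurs, Brake release unavailable=occurs → all inputs occur → occurs.
Controller branch 2 down [AND]: Door operator is down=occurs, Drive chain 2 inoperative=occurs → all inputs occur → occurs.
Elevator stuck between floors [OR]: Drive chain inoperative=not, Controller branch 2 down=occurs, Redundant leveling sensor 2 fails=not → at least one input occurs → occurs.

Yes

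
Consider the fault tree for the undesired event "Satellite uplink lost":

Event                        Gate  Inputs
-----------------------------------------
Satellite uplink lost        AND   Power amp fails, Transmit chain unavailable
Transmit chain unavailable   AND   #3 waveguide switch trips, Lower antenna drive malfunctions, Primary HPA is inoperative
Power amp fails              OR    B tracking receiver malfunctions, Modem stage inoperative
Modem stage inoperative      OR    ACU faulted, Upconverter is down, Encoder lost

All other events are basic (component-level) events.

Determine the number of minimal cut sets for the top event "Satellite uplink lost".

Modem stage inoperative [OR]: union of children's cut sets → 3 cut set(s).
Power amp fails [OR]: union of children's cut sets → 4 cut set(s).
Transmit chain unavailable [AND]: one cut set from each child combined → 1 × 1 × 1 = 1 cut set(s).
Satellite uplink lost [AND]: one cut set from each child combined → 4 × 1 = 4 cut set(s).
Minimal cut sets: {#3 waveguide switch trips, B tracking receiver malfunctions, Lower antenna drive malfunctions, Primary HPA is inoperative}; {#3 waveguide switch trips, ACU faulted, Lower antenna drive malfunctions, Primary HPA is inoperative}; {#3 waveguide switch trips, Lower antenna drive malfunctions, Primary HPA is inoperative, Upconverter is down}; {#3 waveguide switch trips, Encoder lost, Lower antenna drive malfunctions, Primary HPA is inoperative}.

4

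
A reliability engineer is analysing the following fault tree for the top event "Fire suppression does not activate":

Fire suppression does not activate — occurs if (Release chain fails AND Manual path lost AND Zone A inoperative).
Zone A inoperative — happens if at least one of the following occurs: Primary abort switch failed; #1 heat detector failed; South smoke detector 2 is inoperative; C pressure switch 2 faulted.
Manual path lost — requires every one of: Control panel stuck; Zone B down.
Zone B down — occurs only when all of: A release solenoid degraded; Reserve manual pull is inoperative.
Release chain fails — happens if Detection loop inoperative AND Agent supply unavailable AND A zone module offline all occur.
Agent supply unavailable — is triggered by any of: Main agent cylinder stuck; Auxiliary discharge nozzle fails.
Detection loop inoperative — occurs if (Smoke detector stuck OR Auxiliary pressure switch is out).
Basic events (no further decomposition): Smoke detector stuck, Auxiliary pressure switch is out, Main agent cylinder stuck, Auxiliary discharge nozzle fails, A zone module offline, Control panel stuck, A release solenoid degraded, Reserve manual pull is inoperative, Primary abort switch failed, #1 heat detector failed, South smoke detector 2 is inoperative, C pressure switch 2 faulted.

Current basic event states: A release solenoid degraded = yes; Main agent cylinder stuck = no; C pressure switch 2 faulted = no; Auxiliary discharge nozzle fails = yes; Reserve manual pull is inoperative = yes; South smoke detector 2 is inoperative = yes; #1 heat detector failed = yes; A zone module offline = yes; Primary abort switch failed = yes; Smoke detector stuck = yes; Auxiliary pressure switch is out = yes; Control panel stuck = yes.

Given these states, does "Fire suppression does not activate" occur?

Detection loop inoperative [OR]: Smoke detector stuck=occurs, Auxiliary pressure switch is out=occurs → at least one input occurs → occurs.
Agent supply unavailable [OR]: Main agent cylinder stuck=not, Auxiliary discharge nozzle fails=occurs → at least one input occurs → occurs.
Release chain fails [AND]: Detection loop inoperative=occurs, Agent supply unavailable=occurs, A zone module offline=occurs → all inputs occur → occurs.
Zone B down [AND]: A release solenoid degraded=occurs, Reserve manual pull is inoperative=occurs → all inputs occur → occurs.
Manual path lost [AND]: Control panel stuck=occurs, Zone B down=occurs → all inputs occur → occurs.
Zone A inoperative [OR]: Primary abort switch failed=occurs, #1 heat detector failed=occurs, South smoke detector 2 is inoperative=occurs, C pressure switch 2 faulted=not → at least one input occurs → occurs.
Fire suppression does not activate [AND]: Release chain fails=occurs, Manual path lost=occurs, Zone A inoperative=occurs → all inputs occur → occurs.

Yes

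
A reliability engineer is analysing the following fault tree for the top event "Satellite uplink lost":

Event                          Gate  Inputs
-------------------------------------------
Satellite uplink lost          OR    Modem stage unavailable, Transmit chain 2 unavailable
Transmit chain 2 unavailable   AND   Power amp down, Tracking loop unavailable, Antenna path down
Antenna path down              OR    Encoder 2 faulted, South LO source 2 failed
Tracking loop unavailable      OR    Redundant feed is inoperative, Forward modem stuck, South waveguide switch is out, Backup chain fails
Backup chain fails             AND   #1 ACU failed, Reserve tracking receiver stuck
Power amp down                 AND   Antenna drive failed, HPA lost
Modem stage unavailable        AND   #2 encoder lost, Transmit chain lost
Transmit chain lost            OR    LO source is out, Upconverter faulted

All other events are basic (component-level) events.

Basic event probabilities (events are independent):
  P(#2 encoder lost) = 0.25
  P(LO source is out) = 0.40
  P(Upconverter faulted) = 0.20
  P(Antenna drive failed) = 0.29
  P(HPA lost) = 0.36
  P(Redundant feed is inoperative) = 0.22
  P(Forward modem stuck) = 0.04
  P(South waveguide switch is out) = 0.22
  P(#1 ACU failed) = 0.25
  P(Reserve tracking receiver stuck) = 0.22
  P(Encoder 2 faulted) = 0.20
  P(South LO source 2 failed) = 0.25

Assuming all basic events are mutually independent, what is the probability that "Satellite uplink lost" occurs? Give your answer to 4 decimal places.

0.1463

P(Transmit chain lost) [OR] = 1 − (1−0.40) × (1−0.20) = 0.520000
P(Modem stage unavailable) [AND] = 0.25 × 0.520000 = 0.130000
P(Power amp down) [AND] = 0.29 × 0.36 = 0.104400
P(Backup chain fails) [AND] = 0.25 × 0.22 = 0.055000
P(Tracking loop unavailable) [OR] = 1 − (1−0.22) × (1−0.04) × (1−0.22) × (1−0.055000) = 0.448060
P(Antenna path down) [OR] = 1 − (1−0.20) × (1−0.25) = 0.400000
P(Transmit chain 2 unavailable) [AND] = 0.104400 × 0.448060 × 0.400000 = 0.018711
P(Satellite uplink lost) [OR] = 1 − (1−0.130000) × (1−0.018711) = 0.146279
Rounded to 4 decimal places: P(Satellite uplink lost) ≈ 0.1463.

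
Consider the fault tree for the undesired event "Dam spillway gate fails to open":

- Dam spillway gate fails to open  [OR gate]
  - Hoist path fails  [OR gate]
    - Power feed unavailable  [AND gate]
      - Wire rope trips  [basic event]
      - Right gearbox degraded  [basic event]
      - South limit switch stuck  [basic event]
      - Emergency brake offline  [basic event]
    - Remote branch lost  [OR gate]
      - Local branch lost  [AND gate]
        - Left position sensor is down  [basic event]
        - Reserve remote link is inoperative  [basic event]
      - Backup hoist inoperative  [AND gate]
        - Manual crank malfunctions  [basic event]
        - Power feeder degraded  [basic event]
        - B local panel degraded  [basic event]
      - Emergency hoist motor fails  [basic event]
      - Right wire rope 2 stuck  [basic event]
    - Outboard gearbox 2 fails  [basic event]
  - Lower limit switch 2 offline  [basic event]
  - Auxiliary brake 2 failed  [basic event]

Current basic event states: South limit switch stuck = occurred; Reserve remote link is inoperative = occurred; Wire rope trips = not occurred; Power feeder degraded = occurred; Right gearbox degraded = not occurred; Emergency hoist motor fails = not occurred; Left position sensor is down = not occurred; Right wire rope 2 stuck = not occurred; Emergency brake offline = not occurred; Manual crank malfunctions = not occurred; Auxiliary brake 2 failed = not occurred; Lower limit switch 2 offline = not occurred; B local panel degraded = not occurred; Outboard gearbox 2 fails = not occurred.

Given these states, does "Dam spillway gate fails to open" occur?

Power feed unavailable [AND]: Wire rope trips=not, Right gearbox degraded=not, South limit switch stuck=occurs, Emergency brake offline=not → not all inputs occur → does not occur.
Local branch lost [AND]: Left position sensor is down=not, Reserve remote link is inoperative=occurs → not all inputs occur → does not occur.
Backup hoist inoperative [AND]: Manual crank malfunctions=not, Power feeder degraded=occurs, B local panel degraded=not → not all inputs occur → does not occur.
Remote branch lost [OR]: Local branch lost=not, Backup hoist inoperative=not, Emergency hoist motor fails=not, Right wire rope 2 stuck=not → no input occurs → does not occur.
Hoist path fails [OR]: Power feed unavailable=not, Remote branch lost=not, Outboard gearbox 2 fails=not → no input occurs → does not occur.
Dam spillway gate fails to open [OR]: Hoist path fails=not, Lower limit switch 2 offline=not, Auxiliary brake 2 failed=not → no input occurs → does not occur.

No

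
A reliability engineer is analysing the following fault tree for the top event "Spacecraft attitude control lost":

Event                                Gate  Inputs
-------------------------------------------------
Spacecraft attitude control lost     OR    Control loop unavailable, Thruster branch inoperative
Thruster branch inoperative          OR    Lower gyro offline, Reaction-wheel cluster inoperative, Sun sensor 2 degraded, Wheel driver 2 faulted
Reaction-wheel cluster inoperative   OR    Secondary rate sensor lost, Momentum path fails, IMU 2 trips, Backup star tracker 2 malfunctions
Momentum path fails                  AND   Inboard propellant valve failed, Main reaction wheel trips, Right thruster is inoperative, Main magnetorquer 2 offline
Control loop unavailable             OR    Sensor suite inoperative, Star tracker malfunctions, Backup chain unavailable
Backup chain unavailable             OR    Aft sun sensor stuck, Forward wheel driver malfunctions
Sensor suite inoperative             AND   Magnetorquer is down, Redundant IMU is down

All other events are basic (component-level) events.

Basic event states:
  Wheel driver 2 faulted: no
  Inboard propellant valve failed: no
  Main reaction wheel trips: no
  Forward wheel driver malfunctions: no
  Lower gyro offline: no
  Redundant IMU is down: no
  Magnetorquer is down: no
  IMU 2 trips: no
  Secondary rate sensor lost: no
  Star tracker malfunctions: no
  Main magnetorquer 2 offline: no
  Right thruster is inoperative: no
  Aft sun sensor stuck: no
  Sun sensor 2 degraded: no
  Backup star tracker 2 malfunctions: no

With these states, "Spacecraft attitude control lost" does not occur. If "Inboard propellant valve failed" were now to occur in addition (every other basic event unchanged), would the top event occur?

No

Counterfactual: set "Inboard propellant valve failed" to occurred.
Sensor suite inoperative [AND]: Magnetorquer is down=not, Redundant IMU is down=not → not all inputs occur → does not occur.
Backup chain unavailable [OR]: Aft sun sensor stuck=not, Forward wheel driver malfunctions=not → no input occurs → does not occur.
Control loop unavailable [OR]: Sensor suite inoperative=not, Star tracker malfunctions=not, Backup chain unavailable=not → no input occurs → does not occur.
Momentum path fails [AND]: Inboard propellant valve failed=occurs, Main reaction wheel trips=not, Right thruster is inoperative=not, Main magnetorquer 2 offline=not → not all inputs occur → does not occur.
Reaction-wheel cluster inoperative [OR]: Secondary rate sensor lost=not, Momentum path fails=not, IMU 2 trips=not, Backup star tracker 2 malfunctions=not → no input occurs → does not occur.
Thruster branch inoperative [OR]: Lower gyro offline=not, Reaction-wheel cluster inoperative=not, Sun sensor 2 degraded=not, Wheel driver 2 faulted=not → no input occurs → does not occur.
Spacecraft attitude control lost [OR]: Control loop unavailable=not, Thruster branch inoperative=not → no input occurs → does not occur.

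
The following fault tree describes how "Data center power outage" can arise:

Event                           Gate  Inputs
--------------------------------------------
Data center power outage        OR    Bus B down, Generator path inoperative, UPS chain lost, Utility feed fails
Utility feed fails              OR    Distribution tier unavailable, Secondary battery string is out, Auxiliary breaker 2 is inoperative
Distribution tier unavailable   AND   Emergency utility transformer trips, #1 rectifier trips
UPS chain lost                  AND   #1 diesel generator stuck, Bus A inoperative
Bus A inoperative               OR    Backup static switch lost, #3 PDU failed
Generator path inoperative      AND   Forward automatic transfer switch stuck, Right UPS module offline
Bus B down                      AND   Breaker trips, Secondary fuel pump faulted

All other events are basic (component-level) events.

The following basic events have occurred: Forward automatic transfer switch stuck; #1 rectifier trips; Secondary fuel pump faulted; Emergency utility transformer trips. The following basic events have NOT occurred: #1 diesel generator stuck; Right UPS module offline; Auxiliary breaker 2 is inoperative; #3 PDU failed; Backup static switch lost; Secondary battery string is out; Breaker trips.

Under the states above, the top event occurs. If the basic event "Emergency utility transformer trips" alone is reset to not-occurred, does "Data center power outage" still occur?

Counterfactual: set "Emergency utility transformer trips" to not occurred.
Bus B down [AND]: Breaker trips=not, Secondary fuel pump faulted=occurs → not all inputs occur → does not occur.
Generator path inoperative [AND]: Forward automatic transfer switch stuck=occurs, Right UPS module offline=not → not all inputs occur → does not occur.
Bus A inoperative [OR]: Backup static switch lost=not, #3 PDU failed=not → no input occurs → does not occur.
UPS chain lost [AND]: #1 diesel generator stuck=not, Bus A inoperative=not → not all inputs occur → does not occur.
Distribution tier unavailable [AND]: Emergency utility transformer trips=not, #1 rectifier trips=occurs → not all inputs occur → does not occur.
Utility feed fails [OR]: Distribution tier unavailable=not, Secondary battery string is out=not, Auxiliary breaker 2 is inoperative=not → no input occurs → does not occur.
Data center power outage [OR]: Bus B down=not, Generator path inoperative=not, UPS chain lost=not, Utility feed fails=not → no input occurs → does not occur.

No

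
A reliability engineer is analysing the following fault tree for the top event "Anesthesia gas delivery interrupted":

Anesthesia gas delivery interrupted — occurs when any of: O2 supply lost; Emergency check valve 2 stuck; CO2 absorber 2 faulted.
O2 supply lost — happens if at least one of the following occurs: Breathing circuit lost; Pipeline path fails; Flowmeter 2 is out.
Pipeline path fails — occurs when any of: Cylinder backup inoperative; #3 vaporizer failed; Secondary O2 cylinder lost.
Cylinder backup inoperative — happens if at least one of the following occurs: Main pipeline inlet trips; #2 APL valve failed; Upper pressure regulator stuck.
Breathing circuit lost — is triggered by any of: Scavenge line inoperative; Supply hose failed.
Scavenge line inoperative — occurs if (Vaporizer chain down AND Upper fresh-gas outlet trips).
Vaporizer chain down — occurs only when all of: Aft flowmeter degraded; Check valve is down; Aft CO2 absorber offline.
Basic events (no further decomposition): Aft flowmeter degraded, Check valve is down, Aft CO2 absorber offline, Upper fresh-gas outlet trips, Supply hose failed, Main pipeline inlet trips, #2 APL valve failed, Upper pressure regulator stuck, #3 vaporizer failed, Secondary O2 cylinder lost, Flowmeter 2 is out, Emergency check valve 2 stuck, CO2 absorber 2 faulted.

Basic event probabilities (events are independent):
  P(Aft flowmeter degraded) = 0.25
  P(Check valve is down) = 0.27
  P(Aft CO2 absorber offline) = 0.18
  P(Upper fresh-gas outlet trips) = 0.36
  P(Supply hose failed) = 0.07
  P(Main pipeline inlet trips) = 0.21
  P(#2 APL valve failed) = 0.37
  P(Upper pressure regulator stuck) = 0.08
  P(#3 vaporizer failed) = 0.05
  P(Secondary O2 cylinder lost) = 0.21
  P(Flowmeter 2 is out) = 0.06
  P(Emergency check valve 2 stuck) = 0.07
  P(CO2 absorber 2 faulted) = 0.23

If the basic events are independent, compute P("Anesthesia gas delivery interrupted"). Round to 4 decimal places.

0.7858

P(Vaporizer chain down) [AND] = 0.25 × 0.27 × 0.18 = 0.012150
P(Scavenge line inoperative) [AND] = 0.012150 × 0.36 = 0.004374
P(Breathing circuit lost) [OR] = 1 − (1−0.004374) × (1−0.07) = 0.074068
P(Cylinder backup inoperative) [OR] = 1 − (1−0.21) × (1−0.37) × (1−0.08) = 0.542116
P(Pipeline path fails) [OR] = 1 − (1−0.542116) × (1−0.05) × (1−0.21) = 0.656358
P(O2 supply lost) [OR] = 1 − (1−0.074068) × (1−0.656358) × (1−0.06) = 0.700902
P(Anesthesia gas delivery interrupted) [OR] = 1 − (1−0.700902) × (1−0.07) × (1−0.23) = 0.785816
Rounded to 4 decimal places: P(Anesthesia gas delivery interrupted) ≈ 0.7858.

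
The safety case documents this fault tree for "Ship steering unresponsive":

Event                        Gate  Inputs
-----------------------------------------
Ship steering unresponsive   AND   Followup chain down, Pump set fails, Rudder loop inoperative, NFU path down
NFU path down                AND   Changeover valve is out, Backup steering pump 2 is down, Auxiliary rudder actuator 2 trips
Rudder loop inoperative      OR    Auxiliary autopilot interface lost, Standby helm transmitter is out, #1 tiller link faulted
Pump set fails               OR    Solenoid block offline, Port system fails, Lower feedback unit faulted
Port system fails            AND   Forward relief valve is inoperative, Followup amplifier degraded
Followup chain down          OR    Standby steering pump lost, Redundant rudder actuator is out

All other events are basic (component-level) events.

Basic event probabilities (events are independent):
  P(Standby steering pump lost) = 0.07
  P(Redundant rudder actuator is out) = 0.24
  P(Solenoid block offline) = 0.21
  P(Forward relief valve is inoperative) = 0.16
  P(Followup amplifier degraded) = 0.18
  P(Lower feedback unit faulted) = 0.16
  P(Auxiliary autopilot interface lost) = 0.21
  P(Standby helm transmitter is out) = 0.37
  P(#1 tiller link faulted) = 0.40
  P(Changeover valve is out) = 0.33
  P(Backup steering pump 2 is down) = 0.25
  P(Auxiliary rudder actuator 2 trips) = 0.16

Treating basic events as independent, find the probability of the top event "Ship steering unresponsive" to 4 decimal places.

0.0010

P(Followup chain down) [OR] = 1 − (1−0.07) × (1−0.24) = 0.293200
P(Port system fails) [AND] = 0.16 × 0.18 = 0.028800
P(Pump set fails) [OR] = 1 − (1−0.21) × (1−0.028800) × (1−0.16) = 0.355512
P(Rudder loop inoperative) [OR] = 1 − (1−0.21) × (1−0.37) × (1−0.40) = 0.701380
P(NFU path down) [AND] = 0.33 × 0.25 × 0.16 = 0.013200
P(Ship steering unresponsive) [AND] = 0.293200 × 0.355512 × 0.701380 × 0.013200 = 0.000965
Rounded to 4 decimal places: P(Ship steering unresponsive) ≈ 0.0010.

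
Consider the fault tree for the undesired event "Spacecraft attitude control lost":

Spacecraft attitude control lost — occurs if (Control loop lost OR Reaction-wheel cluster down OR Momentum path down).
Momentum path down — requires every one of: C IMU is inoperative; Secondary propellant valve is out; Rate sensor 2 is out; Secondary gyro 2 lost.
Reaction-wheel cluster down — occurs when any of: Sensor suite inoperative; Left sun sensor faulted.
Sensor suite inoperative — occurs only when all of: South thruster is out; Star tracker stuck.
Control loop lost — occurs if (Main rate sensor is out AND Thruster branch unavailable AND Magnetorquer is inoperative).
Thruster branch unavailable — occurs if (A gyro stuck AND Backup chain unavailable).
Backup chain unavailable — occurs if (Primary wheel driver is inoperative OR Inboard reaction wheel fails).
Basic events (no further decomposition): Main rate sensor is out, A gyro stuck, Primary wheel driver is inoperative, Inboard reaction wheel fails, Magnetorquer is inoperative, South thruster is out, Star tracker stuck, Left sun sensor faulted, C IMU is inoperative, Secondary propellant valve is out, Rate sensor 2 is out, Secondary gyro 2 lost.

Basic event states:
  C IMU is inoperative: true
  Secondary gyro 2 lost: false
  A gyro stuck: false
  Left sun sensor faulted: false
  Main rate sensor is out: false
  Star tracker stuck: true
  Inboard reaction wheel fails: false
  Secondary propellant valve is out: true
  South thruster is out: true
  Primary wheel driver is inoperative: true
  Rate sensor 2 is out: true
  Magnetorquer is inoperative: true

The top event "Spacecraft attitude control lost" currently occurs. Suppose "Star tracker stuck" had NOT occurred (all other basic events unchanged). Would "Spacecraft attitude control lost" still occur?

Counterfactual: set "Star tracker stuck" to not occurred.
Backup chain unavailable [OR]: Primary wheel driver is inoperative=occurs, Inboard reaction wheel fails=not → at least one input occurs → occurs.
Thruster branch unavailable [AND]: A gyro stuck=not, Backup chain unavailable=occurs → not all inputs occur → does not occur.
Control loop lost [AND]: Main rate sensor is out=not, Thruster branch unavailable=not, Magnetorquer is inoperative=occurs → not all inputs occur → does not occur.
Sensor suite inoperative [AND]: South thruster is out=occurs, Star tracker stuck=not → not all inputs occur → does not occur.
Reaction-wheel cluster down [OR]: Sensor suite inoperative=not, Left sun sensor faulted=not → no input occurs → does not occur.
Momentum path down [AND]: C IMU is inoperative=occurs, Secondary propellant valve is out=occurs, Rate sensor 2 is out=occurs, Secondary gyro 2 lost=not → not all inputs occur → does not occur.
Spacecraft attitude control lost [OR]: Control loop lost=not, Reaction-wheel cluster down=not, Momentum path down=not → no input occurs → does not occur.

No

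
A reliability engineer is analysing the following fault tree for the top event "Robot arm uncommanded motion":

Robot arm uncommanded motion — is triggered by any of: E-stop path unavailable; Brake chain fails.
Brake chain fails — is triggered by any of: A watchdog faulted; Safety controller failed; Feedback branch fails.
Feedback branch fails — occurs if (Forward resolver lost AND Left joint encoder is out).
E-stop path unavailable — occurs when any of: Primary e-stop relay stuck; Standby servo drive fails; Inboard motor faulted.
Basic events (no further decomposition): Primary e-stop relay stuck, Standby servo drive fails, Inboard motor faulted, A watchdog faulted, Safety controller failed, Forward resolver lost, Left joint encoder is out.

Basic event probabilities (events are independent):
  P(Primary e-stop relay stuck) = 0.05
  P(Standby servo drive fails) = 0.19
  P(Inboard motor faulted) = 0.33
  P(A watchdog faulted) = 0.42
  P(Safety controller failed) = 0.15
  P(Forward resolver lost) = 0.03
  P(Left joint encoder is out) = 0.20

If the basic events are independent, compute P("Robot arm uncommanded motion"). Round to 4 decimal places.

0.7474

P(E-stop path unavailable) [OR] = 1 − (1−0.05) × (1−0.19) × (1−0.33) = 0.484435
P(Feedback branch fails) [AND] = 0.03 × 0.20 = 0.006000
P(Brake chain fails) [OR] = 1 − (1−0.42) × (1−0.15) × (1−0.006000) = 0.509958
P(Robot arm uncommanded motion) [OR] = 1 − (1−0.484435) × (1−0.509958) = 0.747351
Rounded to 4 decimal places: P(Robot arm uncommanded motion) ≈ 0.7474.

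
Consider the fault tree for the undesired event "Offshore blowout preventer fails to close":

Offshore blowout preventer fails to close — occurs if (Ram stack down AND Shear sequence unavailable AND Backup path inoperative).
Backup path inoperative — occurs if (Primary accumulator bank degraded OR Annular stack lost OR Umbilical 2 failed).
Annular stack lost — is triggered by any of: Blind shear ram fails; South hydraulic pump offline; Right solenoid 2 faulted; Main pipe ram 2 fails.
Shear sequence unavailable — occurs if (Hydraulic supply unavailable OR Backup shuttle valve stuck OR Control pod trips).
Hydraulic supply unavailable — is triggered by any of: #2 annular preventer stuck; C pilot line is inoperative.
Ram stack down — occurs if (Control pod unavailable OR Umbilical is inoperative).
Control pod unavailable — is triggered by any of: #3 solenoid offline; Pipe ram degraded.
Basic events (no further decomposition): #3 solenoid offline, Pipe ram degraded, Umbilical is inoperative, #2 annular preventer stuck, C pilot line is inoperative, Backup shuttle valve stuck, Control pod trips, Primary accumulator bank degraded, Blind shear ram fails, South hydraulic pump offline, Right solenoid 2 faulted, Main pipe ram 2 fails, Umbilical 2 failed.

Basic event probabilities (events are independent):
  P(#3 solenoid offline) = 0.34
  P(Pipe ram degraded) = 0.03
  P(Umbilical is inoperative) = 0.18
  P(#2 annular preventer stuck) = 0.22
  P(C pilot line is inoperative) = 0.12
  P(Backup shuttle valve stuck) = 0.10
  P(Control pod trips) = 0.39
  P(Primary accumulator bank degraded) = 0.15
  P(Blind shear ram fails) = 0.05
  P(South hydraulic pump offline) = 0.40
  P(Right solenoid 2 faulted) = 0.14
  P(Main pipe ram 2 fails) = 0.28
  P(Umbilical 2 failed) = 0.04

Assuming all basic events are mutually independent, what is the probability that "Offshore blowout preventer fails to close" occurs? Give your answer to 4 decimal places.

P(Control pod unavailable) [OR] = 1 − (1−0.34) × (1−0.03) = 0.359800
P(Ram stack down) [OR] = 1 − (1−0.359800) × (1−0.18) = 0.475036
P(Hydraulic supply unavailable) [OR] = 1 − (1−0.22) × (1−0.12) = 0.313600
P(Shear sequence unavailable) [OR] = 1 − (1−0.313600) × (1−0.10) × (1−0.39) = 0.623166
P(Annular stack lost) [OR] = 1 − (1−0.05) × (1−0.40) × (1−0.14) × (1−0.28) = 0.647056
P(Backup path inoperative) [OR] = 1 − (1−0.15) × (1−0.647056) × (1−0.04) = 0.711998
P(Offshore blowout preventer fails to close) [AND] = 0.475036 × 0.623166 × 0.711998 = 0.210770
Rounded to 4 decimal places: P(Offshore blowout preventer fails to close) ≈ 0.2108.

0.2108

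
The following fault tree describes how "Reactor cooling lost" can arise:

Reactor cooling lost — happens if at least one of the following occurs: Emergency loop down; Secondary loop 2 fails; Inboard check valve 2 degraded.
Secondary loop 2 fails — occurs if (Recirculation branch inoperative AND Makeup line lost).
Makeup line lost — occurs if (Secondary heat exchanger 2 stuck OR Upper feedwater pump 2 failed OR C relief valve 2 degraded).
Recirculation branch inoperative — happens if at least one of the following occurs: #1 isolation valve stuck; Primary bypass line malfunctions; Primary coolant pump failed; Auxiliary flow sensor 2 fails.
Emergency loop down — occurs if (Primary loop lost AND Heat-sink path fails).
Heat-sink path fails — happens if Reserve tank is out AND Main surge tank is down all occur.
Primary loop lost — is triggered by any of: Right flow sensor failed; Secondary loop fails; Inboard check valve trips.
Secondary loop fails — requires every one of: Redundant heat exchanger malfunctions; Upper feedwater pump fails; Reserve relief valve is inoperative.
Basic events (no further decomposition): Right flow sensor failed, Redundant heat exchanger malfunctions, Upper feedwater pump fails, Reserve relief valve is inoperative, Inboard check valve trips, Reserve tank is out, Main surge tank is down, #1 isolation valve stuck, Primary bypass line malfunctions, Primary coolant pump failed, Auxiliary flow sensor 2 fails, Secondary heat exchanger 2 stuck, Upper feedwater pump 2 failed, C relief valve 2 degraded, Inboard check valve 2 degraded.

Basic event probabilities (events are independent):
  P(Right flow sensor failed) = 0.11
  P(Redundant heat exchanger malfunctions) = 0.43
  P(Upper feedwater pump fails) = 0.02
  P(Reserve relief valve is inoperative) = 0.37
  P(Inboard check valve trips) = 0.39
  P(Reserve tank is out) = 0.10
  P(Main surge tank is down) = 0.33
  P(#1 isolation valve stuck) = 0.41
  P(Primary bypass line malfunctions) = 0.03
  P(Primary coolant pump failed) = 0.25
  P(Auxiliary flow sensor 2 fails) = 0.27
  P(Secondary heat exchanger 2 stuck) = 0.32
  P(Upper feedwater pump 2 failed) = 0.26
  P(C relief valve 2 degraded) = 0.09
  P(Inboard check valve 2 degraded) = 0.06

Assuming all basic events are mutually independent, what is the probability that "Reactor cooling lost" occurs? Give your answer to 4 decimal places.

0.4188

P(Secondary loop fails) [AND] = 0.43 × 0.02 × 0.37 = 0.003182
P(Primary loop lost) [OR] = 1 − (1−0.11) × (1−0.003182) × (1−0.39) = 0.458828
P(Heat-sink path fails) [AND] = 0.10 × 0.33 = 0.033000
P(Emergency loop down) [AND] = 0.458828 × 0.033000 = 0.015141
P(Recirculation branch inoperative) [OR] = 1 − (1−0.41) × (1−0.03) × (1−0.25) × (1−0.27) = 0.686666
P(Makeup line lost) [OR] = 1 − (1−0.32) × (1−0.26) × (1−0.09) = 0.542088
P(Secondary loop 2 fails) [AND] = 0.686666 × 0.542088 = 0.372233
P(Reactor cooling lost) [OR] = 1 − (1−0.015141) × (1−0.372233) × (1−0.06) = 0.418834
Rounded to 4 decimal places: P(Reactor cooling lost) ≈ 0.4188.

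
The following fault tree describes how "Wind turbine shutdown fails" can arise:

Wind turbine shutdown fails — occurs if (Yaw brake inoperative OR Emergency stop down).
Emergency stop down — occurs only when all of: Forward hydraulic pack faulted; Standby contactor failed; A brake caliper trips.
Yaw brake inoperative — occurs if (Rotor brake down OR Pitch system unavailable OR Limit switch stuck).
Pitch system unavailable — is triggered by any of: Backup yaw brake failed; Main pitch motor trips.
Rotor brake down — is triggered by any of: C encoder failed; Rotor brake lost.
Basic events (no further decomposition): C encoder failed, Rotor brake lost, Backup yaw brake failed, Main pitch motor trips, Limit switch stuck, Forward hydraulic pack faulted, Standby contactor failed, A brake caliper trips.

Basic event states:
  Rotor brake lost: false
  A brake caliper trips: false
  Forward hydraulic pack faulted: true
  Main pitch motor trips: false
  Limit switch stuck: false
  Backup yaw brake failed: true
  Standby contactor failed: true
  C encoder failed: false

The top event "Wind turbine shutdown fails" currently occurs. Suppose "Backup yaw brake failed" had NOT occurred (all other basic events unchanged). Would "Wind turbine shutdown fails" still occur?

No

Counterfactual: set "Backup yaw brake failed" to not occurred.
Rotor brake down [OR]: C encoder failed=not, Rotor brake lost=not → no input occurs → does not occur.
Pitch system unavailable [OR]: Backup yaw brake failed=not, Main pitch motor trips=not → no input occurs → does not occur.
Yaw brake inoperative [OR]: Rotor brake down=not, Pitch system unavailable=not, Limit switch stuck=not → no input occurs → does not occur.
Emergency stop down [AND]: Forward hydraulic pack faulted=occurs, Standby contactor failed=occurs, A brake caliper trips=not → not all inputs occur → does not occur.
Wind turbine shutdown fails [OR]: Yaw brake inoperative=not, Emergency stop down=not → no input occurs → does not occur.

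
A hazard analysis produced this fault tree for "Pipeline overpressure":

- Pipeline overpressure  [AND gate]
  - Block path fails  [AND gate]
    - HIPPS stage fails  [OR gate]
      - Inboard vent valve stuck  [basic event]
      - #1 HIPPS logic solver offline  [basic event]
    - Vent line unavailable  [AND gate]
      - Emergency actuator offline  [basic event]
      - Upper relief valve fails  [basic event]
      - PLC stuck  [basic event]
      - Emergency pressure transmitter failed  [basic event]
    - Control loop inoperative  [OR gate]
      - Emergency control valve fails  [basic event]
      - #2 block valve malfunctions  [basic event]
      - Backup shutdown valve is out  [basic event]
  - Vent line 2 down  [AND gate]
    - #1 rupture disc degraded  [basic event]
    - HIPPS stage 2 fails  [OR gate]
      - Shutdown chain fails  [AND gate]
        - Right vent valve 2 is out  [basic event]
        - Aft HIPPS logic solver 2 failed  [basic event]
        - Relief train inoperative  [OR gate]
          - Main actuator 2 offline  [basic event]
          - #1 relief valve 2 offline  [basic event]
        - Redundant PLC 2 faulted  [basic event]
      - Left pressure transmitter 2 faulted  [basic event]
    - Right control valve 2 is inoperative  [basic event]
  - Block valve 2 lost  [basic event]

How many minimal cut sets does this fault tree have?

18

HIPPS stage fails [OR]: union of children's cut sets → 2 cut set(s).
Vent line unavailable [AND]: one cut set from each child combined → 1 × 1 × 1 × 1 = 1 cut set(s).
Control loop inoperative [OR]: union of children's cut sets → 3 cut set(s).
Block path fails [AND]: one cut set from each child combined → 2 × 1 × 3 = 6 cut set(s).
Relief train inoperative [OR]: union of children's cut sets → 2 cut set(s).
Shutdown chain fails [AND]: one cut set from each child combined → 1 × 1 × 2 × 1 = 2 cut set(s).
HIPPS stage 2 fails [OR]: union of children's cut sets → 3 cut set(s).
Vent line 2 down [AND]: one cut set from each child combined → 1 × 3 × 1 = 3 cut set(s).
Pipeline overpressure [AND]: one cut set from each child combined → 6 × 3 × 1 = 18 cut set(s).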